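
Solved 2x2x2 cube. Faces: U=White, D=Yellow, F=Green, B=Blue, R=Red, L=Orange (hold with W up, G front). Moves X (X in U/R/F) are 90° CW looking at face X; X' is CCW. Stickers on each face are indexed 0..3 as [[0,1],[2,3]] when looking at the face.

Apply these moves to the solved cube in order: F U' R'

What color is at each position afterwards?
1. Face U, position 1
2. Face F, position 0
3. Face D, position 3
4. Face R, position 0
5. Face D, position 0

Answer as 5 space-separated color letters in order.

Answer: B O G G R

Derivation:
After move 1 (F): F=GGGG U=WWOO R=WRWR D=RRYY L=OYOY
After move 2 (U'): U=WOWO F=OYGG R=GGWR B=WRBB L=BBOY
After move 3 (R'): R=GRGW U=WBWW F=OOGO D=RYYG B=YRRB
Query 1: U[1] = B
Query 2: F[0] = O
Query 3: D[3] = G
Query 4: R[0] = G
Query 5: D[0] = R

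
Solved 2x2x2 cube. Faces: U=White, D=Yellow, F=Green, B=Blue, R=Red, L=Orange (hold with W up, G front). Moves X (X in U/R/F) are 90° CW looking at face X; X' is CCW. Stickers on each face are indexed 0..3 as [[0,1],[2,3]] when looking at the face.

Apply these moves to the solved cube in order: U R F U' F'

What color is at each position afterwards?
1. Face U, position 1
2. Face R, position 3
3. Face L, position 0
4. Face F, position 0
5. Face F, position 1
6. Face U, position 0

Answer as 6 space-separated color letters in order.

After move 1 (U): U=WWWW F=RRGG R=BBRR B=OOBB L=GGOO
After move 2 (R): R=RBRB U=WRWG F=RYGY D=YBYO B=WOWB
After move 3 (F): F=GRYY U=WROG R=WBGB D=RRYO L=GYOB
After move 4 (U'): U=RGWO F=GYYY R=GRGB B=WBWB L=WOOB
After move 5 (F'): F=YYGY U=RGGG R=RRRB D=OBYO L=WOOW
Query 1: U[1] = G
Query 2: R[3] = B
Query 3: L[0] = W
Query 4: F[0] = Y
Query 5: F[1] = Y
Query 6: U[0] = R

Answer: G B W Y Y R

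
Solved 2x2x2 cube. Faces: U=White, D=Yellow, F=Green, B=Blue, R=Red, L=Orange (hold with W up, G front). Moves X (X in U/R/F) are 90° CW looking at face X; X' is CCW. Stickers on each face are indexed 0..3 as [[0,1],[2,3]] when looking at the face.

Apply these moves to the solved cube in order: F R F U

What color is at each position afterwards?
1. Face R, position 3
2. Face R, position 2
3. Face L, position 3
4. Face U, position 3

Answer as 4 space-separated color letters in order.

After move 1 (F): F=GGGG U=WWOO R=WRWR D=RRYY L=OYOY
After move 2 (R): R=WWRR U=WGOG F=GRGY D=RBYB B=OBWB
After move 3 (F): F=GGYR U=WGYY R=OWGR D=RWYB L=OROB
After move 4 (U): U=YWYG F=OWYR R=OBGR B=ORWB L=GGOB
Query 1: R[3] = R
Query 2: R[2] = G
Query 3: L[3] = B
Query 4: U[3] = G

Answer: R G B G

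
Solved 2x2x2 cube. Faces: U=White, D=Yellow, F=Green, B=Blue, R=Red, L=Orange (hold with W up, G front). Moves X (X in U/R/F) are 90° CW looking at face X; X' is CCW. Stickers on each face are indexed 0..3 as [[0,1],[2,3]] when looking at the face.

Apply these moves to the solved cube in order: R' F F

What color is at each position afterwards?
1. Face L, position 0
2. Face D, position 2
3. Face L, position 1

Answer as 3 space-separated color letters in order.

After move 1 (R'): R=RRRR U=WBWB F=GWGW D=YGYG B=YBYB
After move 2 (F): F=GGWW U=WBOO R=WRBR D=RRYG L=OYOG
After move 3 (F): F=WGWG U=WBGY R=OROR D=BWYG L=OROR
Query 1: L[0] = O
Query 2: D[2] = Y
Query 3: L[1] = R

Answer: O Y R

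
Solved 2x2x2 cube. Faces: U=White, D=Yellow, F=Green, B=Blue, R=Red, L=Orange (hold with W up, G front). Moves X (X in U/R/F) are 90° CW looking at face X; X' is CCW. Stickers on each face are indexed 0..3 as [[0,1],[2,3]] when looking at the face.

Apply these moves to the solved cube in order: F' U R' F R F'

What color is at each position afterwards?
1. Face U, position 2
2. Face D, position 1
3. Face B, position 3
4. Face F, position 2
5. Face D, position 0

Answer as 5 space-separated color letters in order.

Answer: O R B G O

Derivation:
After move 1 (F'): F=GGGG U=WWRR R=YRYR D=OOYY L=OWOW
After move 2 (U): U=RWRW F=YRGG R=BBYR B=OWBB L=GGOW
After move 3 (R'): R=BRBY U=RBRO F=YWGW D=ORYG B=YWOB
After move 4 (F): F=GYWW U=RBWG R=RROY D=BBYG L=GOOR
After move 5 (R): R=ORYR U=RYWW F=GBWG D=BOYY B=GWBB
After move 6 (F'): F=BGGW U=RYOY R=ORBR D=ORYY L=GWOW
Query 1: U[2] = O
Query 2: D[1] = R
Query 3: B[3] = B
Query 4: F[2] = G
Query 5: D[0] = O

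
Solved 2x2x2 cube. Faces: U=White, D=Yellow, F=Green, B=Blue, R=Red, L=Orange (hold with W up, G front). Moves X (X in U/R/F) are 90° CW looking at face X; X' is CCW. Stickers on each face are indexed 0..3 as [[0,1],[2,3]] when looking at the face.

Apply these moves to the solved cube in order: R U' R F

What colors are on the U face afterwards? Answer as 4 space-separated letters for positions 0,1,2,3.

After move 1 (R): R=RRRR U=WGWG F=GYGY D=YBYB B=WBWB
After move 2 (U'): U=GGWW F=OOGY R=GYRR B=RRWB L=WBOO
After move 3 (R): R=RGRY U=GOWY F=OBGB D=YWYR B=WRGB
After move 4 (F): F=GOBB U=GOOB R=WGYY D=RRYR L=WYOW
Query: U face = GOOB

Answer: G O O B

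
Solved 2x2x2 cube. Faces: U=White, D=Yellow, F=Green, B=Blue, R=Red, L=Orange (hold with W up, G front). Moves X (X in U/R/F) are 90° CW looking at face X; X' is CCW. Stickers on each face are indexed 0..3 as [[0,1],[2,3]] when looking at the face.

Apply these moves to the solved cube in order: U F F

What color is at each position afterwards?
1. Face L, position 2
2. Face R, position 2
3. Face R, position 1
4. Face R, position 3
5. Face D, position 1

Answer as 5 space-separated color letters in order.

Answer: O G B R W

Derivation:
After move 1 (U): U=WWWW F=RRGG R=BBRR B=OOBB L=GGOO
After move 2 (F): F=GRGR U=WWOG R=WBWR D=RBYY L=GYOY
After move 3 (F): F=GGRR U=WWYY R=OBGR D=WWYY L=GROB
Query 1: L[2] = O
Query 2: R[2] = G
Query 3: R[1] = B
Query 4: R[3] = R
Query 5: D[1] = W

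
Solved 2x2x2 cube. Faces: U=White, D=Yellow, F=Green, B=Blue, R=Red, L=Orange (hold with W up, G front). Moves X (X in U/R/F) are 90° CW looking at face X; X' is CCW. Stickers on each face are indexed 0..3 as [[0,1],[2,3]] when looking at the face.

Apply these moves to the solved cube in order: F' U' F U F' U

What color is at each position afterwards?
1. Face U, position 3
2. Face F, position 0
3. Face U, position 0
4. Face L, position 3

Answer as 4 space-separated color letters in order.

After move 1 (F'): F=GGGG U=WWRR R=YRYR D=OOYY L=OWOW
After move 2 (U'): U=WRWR F=OWGG R=GGYR B=YRBB L=BBOW
After move 3 (F): F=GOGW U=WRWB R=WGRR D=YGYY L=BOOO
After move 4 (U): U=WWBR F=WGGW R=YRRR B=BOBB L=GOOO
After move 5 (F'): F=GWWG U=WWYR R=GRYR D=OOYY L=GROB
After move 6 (U): U=YWRW F=GRWG R=BOYR B=GRBB L=GWOB
Query 1: U[3] = W
Query 2: F[0] = G
Query 3: U[0] = Y
Query 4: L[3] = B

Answer: W G Y B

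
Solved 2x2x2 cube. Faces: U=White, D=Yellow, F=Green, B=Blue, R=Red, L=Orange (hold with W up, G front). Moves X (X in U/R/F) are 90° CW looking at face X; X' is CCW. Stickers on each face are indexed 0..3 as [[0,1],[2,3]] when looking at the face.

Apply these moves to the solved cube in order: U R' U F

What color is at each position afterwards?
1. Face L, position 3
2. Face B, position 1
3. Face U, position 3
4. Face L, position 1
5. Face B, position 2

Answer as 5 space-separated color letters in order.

Answer: R G W Y Y

Derivation:
After move 1 (U): U=WWWW F=RRGG R=BBRR B=OOBB L=GGOO
After move 2 (R'): R=BRBR U=WBWO F=RWGW D=YRYG B=YOYB
After move 3 (U): U=WWOB F=BRGW R=YOBR B=GGYB L=RWOO
After move 4 (F): F=GBWR U=WWOW R=OOBR D=BYYG L=RYOR
Query 1: L[3] = R
Query 2: B[1] = G
Query 3: U[3] = W
Query 4: L[1] = Y
Query 5: B[2] = Y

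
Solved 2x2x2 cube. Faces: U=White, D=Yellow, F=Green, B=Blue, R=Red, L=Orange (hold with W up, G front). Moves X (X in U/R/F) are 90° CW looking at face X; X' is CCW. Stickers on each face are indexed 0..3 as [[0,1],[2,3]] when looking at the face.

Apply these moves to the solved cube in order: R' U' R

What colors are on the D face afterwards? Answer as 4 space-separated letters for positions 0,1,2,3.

After move 1 (R'): R=RRRR U=WBWB F=GWGW D=YGYG B=YBYB
After move 2 (U'): U=BBWW F=OOGW R=GWRR B=RRYB L=YBOO
After move 3 (R): R=RGRW U=BOWW F=OGGG D=YYYR B=WRBB
Query: D face = YYYR

Answer: Y Y Y R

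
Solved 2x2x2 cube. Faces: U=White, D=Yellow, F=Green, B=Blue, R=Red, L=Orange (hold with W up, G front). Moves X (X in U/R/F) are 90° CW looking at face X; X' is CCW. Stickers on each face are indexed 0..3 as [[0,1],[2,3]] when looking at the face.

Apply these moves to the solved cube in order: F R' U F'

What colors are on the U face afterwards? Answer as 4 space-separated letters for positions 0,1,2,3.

After move 1 (F): F=GGGG U=WWOO R=WRWR D=RRYY L=OYOY
After move 2 (R'): R=RRWW U=WBOB F=GWGO D=RGYG B=YBRB
After move 3 (U): U=OWBB F=RRGO R=YBWW B=OYRB L=GWOY
After move 4 (F'): F=RORG U=OWYW R=GBRW D=WYYG L=GBOB
Query: U face = OWYW

Answer: O W Y W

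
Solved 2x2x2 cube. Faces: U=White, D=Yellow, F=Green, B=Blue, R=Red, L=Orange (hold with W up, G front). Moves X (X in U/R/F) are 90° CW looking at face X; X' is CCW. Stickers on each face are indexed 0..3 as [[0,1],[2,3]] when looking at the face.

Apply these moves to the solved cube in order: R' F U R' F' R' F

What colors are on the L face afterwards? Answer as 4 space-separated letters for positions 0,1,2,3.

Answer: G G O B

Derivation:
After move 1 (R'): R=RRRR U=WBWB F=GWGW D=YGYG B=YBYB
After move 2 (F): F=GGWW U=WBOO R=WRBR D=RRYG L=OYOG
After move 3 (U): U=OWOB F=WRWW R=YBBR B=OYYB L=GGOG
After move 4 (R'): R=BRYB U=OYOO F=WWWB D=RRYW B=GYRB
After move 5 (F'): F=WBWW U=OYBY R=RRRB D=GGYW L=GOOO
After move 6 (R'): R=RBRR U=ORBG F=WYWY D=GBYW B=WYGB
After move 7 (F): F=WWYY U=OROO R=BBGR D=RRYW L=GGOB
Query: L face = GGOB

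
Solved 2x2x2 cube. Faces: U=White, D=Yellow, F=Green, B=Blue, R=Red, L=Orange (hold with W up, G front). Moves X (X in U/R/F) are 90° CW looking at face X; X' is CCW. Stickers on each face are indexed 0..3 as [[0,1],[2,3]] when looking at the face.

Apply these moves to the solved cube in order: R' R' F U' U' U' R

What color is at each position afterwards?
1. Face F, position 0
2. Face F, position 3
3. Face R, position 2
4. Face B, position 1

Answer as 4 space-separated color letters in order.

Answer: W W R Y

Derivation:
After move 1 (R'): R=RRRR U=WBWB F=GWGW D=YGYG B=YBYB
After move 2 (R'): R=RRRR U=WYWY F=GBGB D=YWYW B=GBGB
After move 3 (F): F=GGBB U=WYOO R=WRYR D=RRYW L=OYOW
After move 4 (U'): U=YOWO F=OYBB R=GGYR B=WRGB L=GBOW
After move 5 (U'): U=OOYW F=GBBB R=OYYR B=GGGB L=WROW
After move 6 (U'): U=OWOY F=WRBB R=GBYR B=OYGB L=GGOW
After move 7 (R): R=YGRB U=OROB F=WRBW D=RGYO B=YYWB
Query 1: F[0] = W
Query 2: F[3] = W
Query 3: R[2] = R
Query 4: B[1] = Y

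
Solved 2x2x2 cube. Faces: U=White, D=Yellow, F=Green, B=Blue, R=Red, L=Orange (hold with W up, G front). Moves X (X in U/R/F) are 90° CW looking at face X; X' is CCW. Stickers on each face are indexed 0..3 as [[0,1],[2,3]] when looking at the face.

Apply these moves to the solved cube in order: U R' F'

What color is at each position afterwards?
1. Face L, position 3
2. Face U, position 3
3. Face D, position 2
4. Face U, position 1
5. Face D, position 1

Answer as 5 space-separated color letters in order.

Answer: W B Y B O

Derivation:
After move 1 (U): U=WWWW F=RRGG R=BBRR B=OOBB L=GGOO
After move 2 (R'): R=BRBR U=WBWO F=RWGW D=YRYG B=YOYB
After move 3 (F'): F=WWRG U=WBBB R=RRYR D=GOYG L=GOOW
Query 1: L[3] = W
Query 2: U[3] = B
Query 3: D[2] = Y
Query 4: U[1] = B
Query 5: D[1] = O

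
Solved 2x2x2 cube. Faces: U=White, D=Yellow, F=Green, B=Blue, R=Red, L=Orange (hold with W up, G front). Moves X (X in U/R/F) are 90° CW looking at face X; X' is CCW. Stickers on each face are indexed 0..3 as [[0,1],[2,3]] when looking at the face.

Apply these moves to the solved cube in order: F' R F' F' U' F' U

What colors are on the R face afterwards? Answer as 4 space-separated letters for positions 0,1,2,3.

Answer: W Y G R

Derivation:
After move 1 (F'): F=GGGG U=WWRR R=YRYR D=OOYY L=OWOW
After move 2 (R): R=YYRR U=WGRG F=GOGY D=OBYB B=RBWB
After move 3 (F'): F=OYGG U=WGYR R=BYOR D=WWYB L=OGOR
After move 4 (F'): F=YGOG U=WGBO R=WYWR D=GRYB L=OROY
After move 5 (U'): U=GOWB F=OROG R=YGWR B=WYWB L=RBOY
After move 6 (F'): F=RGOO U=GOYW R=RGGR D=BYYB L=RBOW
After move 7 (U): U=YGWO F=RGOO R=WYGR B=RBWB L=RGOW
Query: R face = WYGR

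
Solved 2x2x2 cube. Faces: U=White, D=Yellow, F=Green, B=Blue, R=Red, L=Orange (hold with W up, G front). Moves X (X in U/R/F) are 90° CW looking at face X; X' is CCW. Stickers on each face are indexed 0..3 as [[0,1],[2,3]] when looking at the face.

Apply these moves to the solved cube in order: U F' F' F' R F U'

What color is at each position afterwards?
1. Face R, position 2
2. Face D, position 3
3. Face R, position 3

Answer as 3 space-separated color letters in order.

After move 1 (U): U=WWWW F=RRGG R=BBRR B=OOBB L=GGOO
After move 2 (F'): F=RGRG U=WWBR R=YBYR D=GOYY L=GWOW
After move 3 (F'): F=GGRR U=WWYY R=OBGR D=WWYY L=GROB
After move 4 (F'): F=GRGR U=WWOG R=WBWR D=RBYY L=GYOY
After move 5 (R): R=WWRB U=WROR F=GBGY D=RBYO B=GOWB
After move 6 (F): F=GGYB U=WRYY R=OWRB D=RWYO L=GROB
After move 7 (U'): U=RYWY F=GRYB R=GGRB B=OWWB L=GOOB
Query 1: R[2] = R
Query 2: D[3] = O
Query 3: R[3] = B

Answer: R O B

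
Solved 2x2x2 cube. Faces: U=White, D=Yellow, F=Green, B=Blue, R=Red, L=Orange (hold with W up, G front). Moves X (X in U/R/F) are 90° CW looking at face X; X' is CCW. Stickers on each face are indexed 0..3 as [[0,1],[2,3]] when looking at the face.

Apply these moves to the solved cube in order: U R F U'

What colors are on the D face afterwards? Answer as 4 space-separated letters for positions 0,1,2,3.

After move 1 (U): U=WWWW F=RRGG R=BBRR B=OOBB L=GGOO
After move 2 (R): R=RBRB U=WRWG F=RYGY D=YBYO B=WOWB
After move 3 (F): F=GRYY U=WROG R=WBGB D=RRYO L=GYOB
After move 4 (U'): U=RGWO F=GYYY R=GRGB B=WBWB L=WOOB
Query: D face = RRYO

Answer: R R Y O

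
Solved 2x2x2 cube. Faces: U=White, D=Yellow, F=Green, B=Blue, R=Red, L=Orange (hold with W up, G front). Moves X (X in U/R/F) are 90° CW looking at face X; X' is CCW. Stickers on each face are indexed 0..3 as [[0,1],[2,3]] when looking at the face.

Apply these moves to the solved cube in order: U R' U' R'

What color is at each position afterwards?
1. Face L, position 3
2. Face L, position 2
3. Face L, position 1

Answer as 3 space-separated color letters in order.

Answer: O O O

Derivation:
After move 1 (U): U=WWWW F=RRGG R=BBRR B=OOBB L=GGOO
After move 2 (R'): R=BRBR U=WBWO F=RWGW D=YRYG B=YOYB
After move 3 (U'): U=BOWW F=GGGW R=RWBR B=BRYB L=YOOO
After move 4 (R'): R=WRRB U=BYWB F=GOGW D=YGYW B=GRRB
Query 1: L[3] = O
Query 2: L[2] = O
Query 3: L[1] = O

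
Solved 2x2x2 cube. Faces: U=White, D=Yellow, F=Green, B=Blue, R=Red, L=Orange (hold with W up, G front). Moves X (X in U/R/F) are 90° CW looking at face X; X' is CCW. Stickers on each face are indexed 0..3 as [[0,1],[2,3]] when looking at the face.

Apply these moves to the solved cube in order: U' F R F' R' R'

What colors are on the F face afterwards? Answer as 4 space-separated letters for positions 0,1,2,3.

Answer: G W G B

Derivation:
After move 1 (U'): U=WWWW F=OOGG R=GGRR B=RRBB L=BBOO
After move 2 (F): F=GOGO U=WWOB R=WGWR D=RGYY L=BYOY
After move 3 (R): R=WWRG U=WOOO F=GGGY D=RBYR B=BRWB
After move 4 (F'): F=GYGG U=WOWR R=BWRG D=YYYR L=BOOO
After move 5 (R'): R=WGBR U=WWWB F=GOGR D=YYYG B=RRYB
After move 6 (R'): R=GRWB U=WYWR F=GWGB D=YOYR B=GRYB
Query: F face = GWGB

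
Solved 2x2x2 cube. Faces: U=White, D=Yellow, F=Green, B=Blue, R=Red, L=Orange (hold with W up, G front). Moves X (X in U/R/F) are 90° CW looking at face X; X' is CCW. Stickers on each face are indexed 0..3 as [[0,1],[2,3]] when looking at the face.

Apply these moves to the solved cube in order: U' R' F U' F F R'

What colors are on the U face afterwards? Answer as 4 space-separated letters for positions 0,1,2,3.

After move 1 (U'): U=WWWW F=OOGG R=GGRR B=RRBB L=BBOO
After move 2 (R'): R=GRGR U=WBWR F=OWGW D=YOYG B=YRYB
After move 3 (F): F=GOWW U=WBOB R=WRRR D=GGYG L=BYOO
After move 4 (U'): U=BBWO F=BYWW R=GORR B=WRYB L=YROO
After move 5 (F): F=WBWY U=BBOR R=WOOR D=RGYG L=YGOG
After move 6 (F): F=WWYB U=BBGG R=OORR D=OWYG L=YROG
After move 7 (R'): R=OROR U=BYGW F=WBYG D=OWYB B=GRWB
Query: U face = BYGW

Answer: B Y G W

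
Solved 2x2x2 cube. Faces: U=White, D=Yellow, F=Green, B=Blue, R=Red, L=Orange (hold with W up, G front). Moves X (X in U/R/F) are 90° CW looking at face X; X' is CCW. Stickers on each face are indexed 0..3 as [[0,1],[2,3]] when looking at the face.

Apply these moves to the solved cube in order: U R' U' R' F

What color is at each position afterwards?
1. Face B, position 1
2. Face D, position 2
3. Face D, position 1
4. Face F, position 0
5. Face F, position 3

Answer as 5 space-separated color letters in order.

After move 1 (U): U=WWWW F=RRGG R=BBRR B=OOBB L=GGOO
After move 2 (R'): R=BRBR U=WBWO F=RWGW D=YRYG B=YOYB
After move 3 (U'): U=BOWW F=GGGW R=RWBR B=BRYB L=YOOO
After move 4 (R'): R=WRRB U=BYWB F=GOGW D=YGYW B=GRRB
After move 5 (F): F=GGWO U=BYOO R=WRBB D=RWYW L=YYOG
Query 1: B[1] = R
Query 2: D[2] = Y
Query 3: D[1] = W
Query 4: F[0] = G
Query 5: F[3] = O

Answer: R Y W G O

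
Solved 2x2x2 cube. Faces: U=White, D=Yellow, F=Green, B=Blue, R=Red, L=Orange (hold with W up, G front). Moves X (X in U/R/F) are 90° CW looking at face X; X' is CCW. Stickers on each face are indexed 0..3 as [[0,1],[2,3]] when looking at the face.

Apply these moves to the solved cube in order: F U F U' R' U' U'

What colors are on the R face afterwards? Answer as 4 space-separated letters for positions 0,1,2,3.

Answer: O Y G W

Derivation:
After move 1 (F): F=GGGG U=WWOO R=WRWR D=RRYY L=OYOY
After move 2 (U): U=OWOW F=WRGG R=BBWR B=OYBB L=GGOY
After move 3 (F): F=GWGR U=OWYG R=OBWR D=WBYY L=GROR
After move 4 (U'): U=WGOY F=GRGR R=GWWR B=OBBB L=OYOR
After move 5 (R'): R=WRGW U=WBOO F=GGGY D=WRYR B=YBBB
After move 6 (U'): U=BOWO F=OYGY R=GGGW B=WRBB L=YBOR
After move 7 (U'): U=OOBW F=YBGY R=OYGW B=GGBB L=WROR
Query: R face = OYGW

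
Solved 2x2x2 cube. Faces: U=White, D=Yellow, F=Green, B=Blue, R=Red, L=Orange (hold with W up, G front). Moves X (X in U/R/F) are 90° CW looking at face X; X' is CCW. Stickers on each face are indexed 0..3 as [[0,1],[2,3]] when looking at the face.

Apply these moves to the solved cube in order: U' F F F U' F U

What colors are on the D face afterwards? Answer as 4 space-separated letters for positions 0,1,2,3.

After move 1 (U'): U=WWWW F=OOGG R=GGRR B=RRBB L=BBOO
After move 2 (F): F=GOGO U=WWOB R=WGWR D=RGYY L=BYOY
After move 3 (F): F=GGOO U=WWYY R=OGBR D=WWYY L=BROG
After move 4 (F): F=OGOG U=WWGR R=YGYR D=BOYY L=BWOW
After move 5 (U'): U=WRWG F=BWOG R=OGYR B=YGBB L=RROW
After move 6 (F): F=OBGW U=WRWR R=WGGR D=YOYY L=RBOO
After move 7 (U): U=WWRR F=WGGW R=YGGR B=RBBB L=OBOO
Query: D face = YOYY

Answer: Y O Y Y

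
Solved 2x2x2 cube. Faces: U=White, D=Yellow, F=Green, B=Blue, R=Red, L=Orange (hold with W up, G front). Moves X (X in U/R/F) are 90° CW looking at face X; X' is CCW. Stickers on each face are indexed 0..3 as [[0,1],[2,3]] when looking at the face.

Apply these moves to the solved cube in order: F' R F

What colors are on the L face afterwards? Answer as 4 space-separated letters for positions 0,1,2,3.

After move 1 (F'): F=GGGG U=WWRR R=YRYR D=OOYY L=OWOW
After move 2 (R): R=YYRR U=WGRG F=GOGY D=OBYB B=RBWB
After move 3 (F): F=GGYO U=WGWW R=RYGR D=RYYB L=OOOB
Query: L face = OOOB

Answer: O O O B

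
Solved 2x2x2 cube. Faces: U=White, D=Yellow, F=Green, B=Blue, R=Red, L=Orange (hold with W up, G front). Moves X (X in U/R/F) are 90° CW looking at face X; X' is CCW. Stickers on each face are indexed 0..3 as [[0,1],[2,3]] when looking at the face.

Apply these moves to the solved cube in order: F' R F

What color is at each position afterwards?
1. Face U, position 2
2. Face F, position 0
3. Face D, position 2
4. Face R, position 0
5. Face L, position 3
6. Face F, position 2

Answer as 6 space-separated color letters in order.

After move 1 (F'): F=GGGG U=WWRR R=YRYR D=OOYY L=OWOW
After move 2 (R): R=YYRR U=WGRG F=GOGY D=OBYB B=RBWB
After move 3 (F): F=GGYO U=WGWW R=RYGR D=RYYB L=OOOB
Query 1: U[2] = W
Query 2: F[0] = G
Query 3: D[2] = Y
Query 4: R[0] = R
Query 5: L[3] = B
Query 6: F[2] = Y

Answer: W G Y R B Y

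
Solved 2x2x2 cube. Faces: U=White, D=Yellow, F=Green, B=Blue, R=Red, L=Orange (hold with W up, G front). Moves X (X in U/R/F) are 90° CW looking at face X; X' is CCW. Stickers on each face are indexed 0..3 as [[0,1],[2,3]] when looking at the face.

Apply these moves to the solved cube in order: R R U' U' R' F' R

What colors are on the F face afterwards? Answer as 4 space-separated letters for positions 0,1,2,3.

Answer: W O G B

Derivation:
After move 1 (R): R=RRRR U=WGWG F=GYGY D=YBYB B=WBWB
After move 2 (R): R=RRRR U=WYWY F=GBGB D=YWYW B=GBGB
After move 3 (U'): U=YYWW F=OOGB R=GBRR B=RRGB L=GBOO
After move 4 (U'): U=YWYW F=GBGB R=OORR B=GBGB L=RROO
After move 5 (R'): R=OROR U=YGYG F=GWGW D=YBYB B=WBWB
After move 6 (F'): F=WWGG U=YGOO R=BRYR D=ROYB L=RGOY
After move 7 (R): R=YBRR U=YWOG F=WOGB D=RWYW B=OBGB
Query: F face = WOGB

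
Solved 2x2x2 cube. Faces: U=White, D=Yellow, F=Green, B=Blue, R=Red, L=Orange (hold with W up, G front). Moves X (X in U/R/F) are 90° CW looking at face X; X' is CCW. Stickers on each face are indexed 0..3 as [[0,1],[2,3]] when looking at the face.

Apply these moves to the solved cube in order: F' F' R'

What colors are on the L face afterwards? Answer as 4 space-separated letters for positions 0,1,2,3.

After move 1 (F'): F=GGGG U=WWRR R=YRYR D=OOYY L=OWOW
After move 2 (F'): F=GGGG U=WWYY R=OROR D=WWYY L=OROR
After move 3 (R'): R=RROO U=WBYB F=GWGY D=WGYG B=YBWB
Query: L face = OROR

Answer: O R O R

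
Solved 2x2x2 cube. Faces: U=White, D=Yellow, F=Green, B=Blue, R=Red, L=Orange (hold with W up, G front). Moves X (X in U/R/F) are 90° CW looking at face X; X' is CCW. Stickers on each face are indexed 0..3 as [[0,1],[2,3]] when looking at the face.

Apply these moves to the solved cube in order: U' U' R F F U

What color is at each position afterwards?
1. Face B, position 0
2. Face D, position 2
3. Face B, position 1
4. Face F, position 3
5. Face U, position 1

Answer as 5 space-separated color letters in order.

Answer: R Y R B W

Derivation:
After move 1 (U'): U=WWWW F=OOGG R=GGRR B=RRBB L=BBOO
After move 2 (U'): U=WWWW F=BBGG R=OORR B=GGBB L=RROO
After move 3 (R): R=RORO U=WBWG F=BYGY D=YBYG B=WGWB
After move 4 (F): F=GBYY U=WBOR R=WOGO D=RRYG L=RYOB
After move 5 (F): F=YGYB U=WBBY R=OORO D=GWYG L=RROR
After move 6 (U): U=BWYB F=OOYB R=WGRO B=RRWB L=YGOR
Query 1: B[0] = R
Query 2: D[2] = Y
Query 3: B[1] = R
Query 4: F[3] = B
Query 5: U[1] = W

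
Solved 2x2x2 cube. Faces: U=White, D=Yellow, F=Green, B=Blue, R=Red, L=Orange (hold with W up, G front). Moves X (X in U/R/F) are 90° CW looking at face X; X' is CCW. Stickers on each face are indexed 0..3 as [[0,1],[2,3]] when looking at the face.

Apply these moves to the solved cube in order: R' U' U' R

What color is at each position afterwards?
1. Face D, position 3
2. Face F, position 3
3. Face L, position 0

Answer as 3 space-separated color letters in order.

Answer: G G R

Derivation:
After move 1 (R'): R=RRRR U=WBWB F=GWGW D=YGYG B=YBYB
After move 2 (U'): U=BBWW F=OOGW R=GWRR B=RRYB L=YBOO
After move 3 (U'): U=BWBW F=YBGW R=OORR B=GWYB L=RROO
After move 4 (R): R=RORO U=BBBW F=YGGG D=YYYG B=WWWB
Query 1: D[3] = G
Query 2: F[3] = G
Query 3: L[0] = R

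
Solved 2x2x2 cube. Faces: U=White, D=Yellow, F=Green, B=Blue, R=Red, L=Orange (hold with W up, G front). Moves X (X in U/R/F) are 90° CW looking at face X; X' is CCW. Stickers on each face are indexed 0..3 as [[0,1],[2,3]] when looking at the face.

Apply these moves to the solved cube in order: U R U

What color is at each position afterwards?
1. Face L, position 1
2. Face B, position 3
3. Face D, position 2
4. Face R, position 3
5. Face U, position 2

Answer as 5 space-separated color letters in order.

After move 1 (U): U=WWWW F=RRGG R=BBRR B=OOBB L=GGOO
After move 2 (R): R=RBRB U=WRWG F=RYGY D=YBYO B=WOWB
After move 3 (U): U=WWGR F=RBGY R=WORB B=GGWB L=RYOO
Query 1: L[1] = Y
Query 2: B[3] = B
Query 3: D[2] = Y
Query 4: R[3] = B
Query 5: U[2] = G

Answer: Y B Y B G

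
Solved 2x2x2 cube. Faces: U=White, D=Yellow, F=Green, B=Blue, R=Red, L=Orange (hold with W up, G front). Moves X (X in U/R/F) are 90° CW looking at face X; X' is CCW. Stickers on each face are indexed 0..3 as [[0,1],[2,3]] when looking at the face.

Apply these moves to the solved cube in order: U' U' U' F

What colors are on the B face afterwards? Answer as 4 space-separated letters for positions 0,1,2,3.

After move 1 (U'): U=WWWW F=OOGG R=GGRR B=RRBB L=BBOO
After move 2 (U'): U=WWWW F=BBGG R=OORR B=GGBB L=RROO
After move 3 (U'): U=WWWW F=RRGG R=BBRR B=OOBB L=GGOO
After move 4 (F): F=GRGR U=WWOG R=WBWR D=RBYY L=GYOY
Query: B face = OOBB

Answer: O O B B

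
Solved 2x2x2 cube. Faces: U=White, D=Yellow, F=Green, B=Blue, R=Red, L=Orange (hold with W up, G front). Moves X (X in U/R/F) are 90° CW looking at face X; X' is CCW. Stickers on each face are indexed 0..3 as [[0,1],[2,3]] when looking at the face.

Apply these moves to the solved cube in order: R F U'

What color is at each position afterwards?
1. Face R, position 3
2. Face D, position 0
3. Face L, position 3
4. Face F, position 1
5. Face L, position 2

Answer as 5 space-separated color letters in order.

After move 1 (R): R=RRRR U=WGWG F=GYGY D=YBYB B=WBWB
After move 2 (F): F=GGYY U=WGOO R=WRGR D=RRYB L=OYOB
After move 3 (U'): U=GOWO F=OYYY R=GGGR B=WRWB L=WBOB
Query 1: R[3] = R
Query 2: D[0] = R
Query 3: L[3] = B
Query 4: F[1] = Y
Query 5: L[2] = O

Answer: R R B Y O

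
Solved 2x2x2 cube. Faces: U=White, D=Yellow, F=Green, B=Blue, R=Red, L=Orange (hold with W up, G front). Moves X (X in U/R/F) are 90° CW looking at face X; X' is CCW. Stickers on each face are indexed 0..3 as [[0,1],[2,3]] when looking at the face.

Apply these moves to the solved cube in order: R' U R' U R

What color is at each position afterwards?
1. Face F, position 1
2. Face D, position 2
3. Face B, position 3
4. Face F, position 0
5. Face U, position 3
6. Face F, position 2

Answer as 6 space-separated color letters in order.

After move 1 (R'): R=RRRR U=WBWB F=GWGW D=YGYG B=YBYB
After move 2 (U): U=WWBB F=RRGW R=YBRR B=OOYB L=GWOO
After move 3 (R'): R=BRYR U=WYBO F=RWGB D=YRYW B=GOGB
After move 4 (U): U=BWOY F=BRGB R=GOYR B=GWGB L=RWOO
After move 5 (R): R=YGRO U=BROB F=BRGW D=YGYG B=YWWB
Query 1: F[1] = R
Query 2: D[2] = Y
Query 3: B[3] = B
Query 4: F[0] = B
Query 5: U[3] = B
Query 6: F[2] = G

Answer: R Y B B B G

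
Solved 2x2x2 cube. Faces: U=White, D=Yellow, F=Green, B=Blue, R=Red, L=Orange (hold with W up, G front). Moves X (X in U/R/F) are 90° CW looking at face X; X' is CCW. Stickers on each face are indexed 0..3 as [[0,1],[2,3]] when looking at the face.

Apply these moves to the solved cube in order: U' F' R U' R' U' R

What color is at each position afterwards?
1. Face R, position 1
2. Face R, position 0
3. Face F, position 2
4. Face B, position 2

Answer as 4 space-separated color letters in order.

Answer: B O O Y

Derivation:
After move 1 (U'): U=WWWW F=OOGG R=GGRR B=RRBB L=BBOO
After move 2 (F'): F=OGOG U=WWGR R=YGYR D=BOYY L=BWOW
After move 3 (R): R=YYRG U=WGGG F=OOOY D=BBYR B=RRWB
After move 4 (U'): U=GGWG F=BWOY R=OORG B=YYWB L=RROW
After move 5 (R'): R=OGOR U=GWWY F=BGOG D=BWYY B=RYBB
After move 6 (U'): U=WYGW F=RROG R=BGOR B=OGBB L=RYOW
After move 7 (R): R=OBRG U=WRGG F=RWOY D=BBYO B=WGYB
Query 1: R[1] = B
Query 2: R[0] = O
Query 3: F[2] = O
Query 4: B[2] = Y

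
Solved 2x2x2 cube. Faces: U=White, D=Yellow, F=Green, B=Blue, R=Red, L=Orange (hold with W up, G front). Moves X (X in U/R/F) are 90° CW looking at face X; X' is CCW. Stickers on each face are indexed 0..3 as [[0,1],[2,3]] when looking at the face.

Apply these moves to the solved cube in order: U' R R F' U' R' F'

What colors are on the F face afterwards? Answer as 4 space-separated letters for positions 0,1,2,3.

Answer: G R B O

Derivation:
After move 1 (U'): U=WWWW F=OOGG R=GGRR B=RRBB L=BBOO
After move 2 (R): R=RGRG U=WOWG F=OYGY D=YBYR B=WRWB
After move 3 (R): R=RRGG U=WYWY F=OBGR D=YWYW B=GROB
After move 4 (F'): F=BROG U=WYRG R=WRYG D=BOYW L=BYOW
After move 5 (U'): U=YGWR F=BYOG R=BRYG B=WROB L=GROW
After move 6 (R'): R=RGBY U=YOWW F=BGOR D=BYYG B=WROB
After move 7 (F'): F=GRBO U=YORB R=YGBY D=RWYG L=GWOW
Query: F face = GRBO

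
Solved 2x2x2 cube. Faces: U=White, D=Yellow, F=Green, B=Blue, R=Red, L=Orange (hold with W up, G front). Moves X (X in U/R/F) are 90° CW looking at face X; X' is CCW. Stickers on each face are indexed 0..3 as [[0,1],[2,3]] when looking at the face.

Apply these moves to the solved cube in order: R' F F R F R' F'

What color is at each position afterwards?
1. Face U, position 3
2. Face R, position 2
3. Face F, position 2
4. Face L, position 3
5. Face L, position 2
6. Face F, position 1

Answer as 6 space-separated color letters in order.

Answer: G R W R O R

Derivation:
After move 1 (R'): R=RRRR U=WBWB F=GWGW D=YGYG B=YBYB
After move 2 (F): F=GGWW U=WBOO R=WRBR D=RRYG L=OYOG
After move 3 (F): F=WGWG U=WBGY R=OROR D=BWYG L=OROR
After move 4 (R): R=OORR U=WGGG F=WWWG D=BYYY B=YBBB
After move 5 (F): F=WWGW U=WGRR R=GOGR D=ROYY L=OBOY
After move 6 (R'): R=ORGG U=WBRY F=WGGR D=RWYW B=YBOB
After move 7 (F'): F=GRWG U=WBOG R=WRRG D=BYYW L=OYOR
Query 1: U[3] = G
Query 2: R[2] = R
Query 3: F[2] = W
Query 4: L[3] = R
Query 5: L[2] = O
Query 6: F[1] = R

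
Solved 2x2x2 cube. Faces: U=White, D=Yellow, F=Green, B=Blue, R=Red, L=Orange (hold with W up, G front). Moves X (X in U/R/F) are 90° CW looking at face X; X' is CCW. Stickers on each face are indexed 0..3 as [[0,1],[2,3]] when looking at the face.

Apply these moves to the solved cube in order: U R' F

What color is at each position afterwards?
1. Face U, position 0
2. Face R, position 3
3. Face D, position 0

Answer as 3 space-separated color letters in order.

Answer: W R B

Derivation:
After move 1 (U): U=WWWW F=RRGG R=BBRR B=OOBB L=GGOO
After move 2 (R'): R=BRBR U=WBWO F=RWGW D=YRYG B=YOYB
After move 3 (F): F=GRWW U=WBOG R=WROR D=BBYG L=GYOR
Query 1: U[0] = W
Query 2: R[3] = R
Query 3: D[0] = B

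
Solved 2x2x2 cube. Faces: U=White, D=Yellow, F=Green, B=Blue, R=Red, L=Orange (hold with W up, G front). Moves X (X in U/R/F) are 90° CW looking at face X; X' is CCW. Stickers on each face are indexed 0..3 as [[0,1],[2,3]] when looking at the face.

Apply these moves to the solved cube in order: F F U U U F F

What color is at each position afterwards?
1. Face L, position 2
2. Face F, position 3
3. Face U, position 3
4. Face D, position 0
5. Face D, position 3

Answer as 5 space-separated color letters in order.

Answer: O O W Y Y

Derivation:
After move 1 (F): F=GGGG U=WWOO R=WRWR D=RRYY L=OYOY
After move 2 (F): F=GGGG U=WWYY R=OROR D=WWYY L=OROR
After move 3 (U): U=YWYW F=ORGG R=BBOR B=ORBB L=GGOR
After move 4 (U): U=YYWW F=BBGG R=OROR B=GGBB L=OROR
After move 5 (U): U=WYWY F=ORGG R=GGOR B=ORBB L=BBOR
After move 6 (F): F=GOGR U=WYRB R=WGYR D=OGYY L=BWOW
After move 7 (F): F=GGRO U=WYWW R=RGBR D=YWYY L=BOOG
Query 1: L[2] = O
Query 2: F[3] = O
Query 3: U[3] = W
Query 4: D[0] = Y
Query 5: D[3] = Y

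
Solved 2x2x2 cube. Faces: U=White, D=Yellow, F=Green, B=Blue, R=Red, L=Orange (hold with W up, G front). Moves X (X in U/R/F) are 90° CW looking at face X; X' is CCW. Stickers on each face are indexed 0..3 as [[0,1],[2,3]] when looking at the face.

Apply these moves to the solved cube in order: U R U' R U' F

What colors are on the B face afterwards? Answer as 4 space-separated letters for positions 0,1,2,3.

After move 1 (U): U=WWWW F=RRGG R=BBRR B=OOBB L=GGOO
After move 2 (R): R=RBRB U=WRWG F=RYGY D=YBYO B=WOWB
After move 3 (U'): U=RGWW F=GGGY R=RYRB B=RBWB L=WOOO
After move 4 (R): R=RRBY U=RGWY F=GBGO D=YWYR B=WBGB
After move 5 (U'): U=GYRW F=WOGO R=GBBY B=RRGB L=WBOO
After move 6 (F): F=GWOO U=GYOB R=RBWY D=BGYR L=WYOW
Query: B face = RRGB

Answer: R R G B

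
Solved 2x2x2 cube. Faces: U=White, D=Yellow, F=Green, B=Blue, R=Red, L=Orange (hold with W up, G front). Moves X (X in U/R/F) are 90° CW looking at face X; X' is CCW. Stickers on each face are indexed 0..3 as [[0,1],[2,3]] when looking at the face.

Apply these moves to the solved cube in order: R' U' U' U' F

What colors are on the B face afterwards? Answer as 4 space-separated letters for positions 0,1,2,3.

Answer: O O Y B

Derivation:
After move 1 (R'): R=RRRR U=WBWB F=GWGW D=YGYG B=YBYB
After move 2 (U'): U=BBWW F=OOGW R=GWRR B=RRYB L=YBOO
After move 3 (U'): U=BWBW F=YBGW R=OORR B=GWYB L=RROO
After move 4 (U'): U=WWBB F=RRGW R=YBRR B=OOYB L=GWOO
After move 5 (F): F=GRWR U=WWOW R=BBBR D=RYYG L=GYOG
Query: B face = OOYB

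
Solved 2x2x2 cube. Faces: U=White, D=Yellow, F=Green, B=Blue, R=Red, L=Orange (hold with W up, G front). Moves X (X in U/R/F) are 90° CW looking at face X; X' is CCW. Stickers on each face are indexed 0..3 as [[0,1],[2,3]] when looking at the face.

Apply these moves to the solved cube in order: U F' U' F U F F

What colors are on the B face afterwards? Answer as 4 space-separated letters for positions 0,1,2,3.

Answer: O G B B

Derivation:
After move 1 (U): U=WWWW F=RRGG R=BBRR B=OOBB L=GGOO
After move 2 (F'): F=RGRG U=WWBR R=YBYR D=GOYY L=GWOW
After move 3 (U'): U=WRWB F=GWRG R=RGYR B=YBBB L=OOOW
After move 4 (F): F=RGGW U=WRWO R=WGBR D=YRYY L=OGOO
After move 5 (U): U=WWOR F=WGGW R=YBBR B=OGBB L=RGOO
After move 6 (F): F=GWWG U=WWOG R=OBRR D=BYYY L=RYOR
After move 7 (F): F=WGGW U=WWRY R=OBGR D=ROYY L=RBOY
Query: B face = OGBB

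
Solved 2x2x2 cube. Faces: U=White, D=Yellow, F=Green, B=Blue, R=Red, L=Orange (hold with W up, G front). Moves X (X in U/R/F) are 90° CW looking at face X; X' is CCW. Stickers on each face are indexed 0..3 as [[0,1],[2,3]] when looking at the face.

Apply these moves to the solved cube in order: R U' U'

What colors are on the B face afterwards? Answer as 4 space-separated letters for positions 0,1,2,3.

Answer: G Y W B

Derivation:
After move 1 (R): R=RRRR U=WGWG F=GYGY D=YBYB B=WBWB
After move 2 (U'): U=GGWW F=OOGY R=GYRR B=RRWB L=WBOO
After move 3 (U'): U=GWGW F=WBGY R=OORR B=GYWB L=RROO
Query: B face = GYWB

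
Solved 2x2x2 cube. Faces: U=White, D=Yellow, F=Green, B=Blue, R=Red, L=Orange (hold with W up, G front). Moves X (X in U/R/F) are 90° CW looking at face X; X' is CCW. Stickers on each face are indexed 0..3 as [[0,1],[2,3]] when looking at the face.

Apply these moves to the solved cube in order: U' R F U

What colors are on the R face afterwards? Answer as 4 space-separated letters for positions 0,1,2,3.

After move 1 (U'): U=WWWW F=OOGG R=GGRR B=RRBB L=BBOO
After move 2 (R): R=RGRG U=WOWG F=OYGY D=YBYR B=WRWB
After move 3 (F): F=GOYY U=WOOB R=WGGG D=RRYR L=BYOB
After move 4 (U): U=OWBO F=WGYY R=WRGG B=BYWB L=GOOB
Query: R face = WRGG

Answer: W R G G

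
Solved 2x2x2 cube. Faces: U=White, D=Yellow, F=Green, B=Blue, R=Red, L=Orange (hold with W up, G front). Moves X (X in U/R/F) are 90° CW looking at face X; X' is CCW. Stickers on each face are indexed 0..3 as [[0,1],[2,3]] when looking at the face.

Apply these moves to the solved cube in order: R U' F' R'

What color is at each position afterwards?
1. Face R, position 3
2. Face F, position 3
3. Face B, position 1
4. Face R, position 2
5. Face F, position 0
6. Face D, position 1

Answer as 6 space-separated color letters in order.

Answer: Y R R B O Y

Derivation:
After move 1 (R): R=RRRR U=WGWG F=GYGY D=YBYB B=WBWB
After move 2 (U'): U=GGWW F=OOGY R=GYRR B=RRWB L=WBOO
After move 3 (F'): F=OYOG U=GGGR R=BYYR D=BOYB L=WWOW
After move 4 (R'): R=YRBY U=GWGR F=OGOR D=BYYG B=BROB
Query 1: R[3] = Y
Query 2: F[3] = R
Query 3: B[1] = R
Query 4: R[2] = B
Query 5: F[0] = O
Query 6: D[1] = Y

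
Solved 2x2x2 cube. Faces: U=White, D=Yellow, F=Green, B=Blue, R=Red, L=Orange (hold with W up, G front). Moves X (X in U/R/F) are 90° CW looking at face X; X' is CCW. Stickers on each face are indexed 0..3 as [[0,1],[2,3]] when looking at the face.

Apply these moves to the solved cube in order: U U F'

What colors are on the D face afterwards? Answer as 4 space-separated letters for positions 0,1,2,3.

Answer: R O Y Y

Derivation:
After move 1 (U): U=WWWW F=RRGG R=BBRR B=OOBB L=GGOO
After move 2 (U): U=WWWW F=BBGG R=OORR B=GGBB L=RROO
After move 3 (F'): F=BGBG U=WWOR R=YOYR D=ROYY L=RWOW
Query: D face = ROYY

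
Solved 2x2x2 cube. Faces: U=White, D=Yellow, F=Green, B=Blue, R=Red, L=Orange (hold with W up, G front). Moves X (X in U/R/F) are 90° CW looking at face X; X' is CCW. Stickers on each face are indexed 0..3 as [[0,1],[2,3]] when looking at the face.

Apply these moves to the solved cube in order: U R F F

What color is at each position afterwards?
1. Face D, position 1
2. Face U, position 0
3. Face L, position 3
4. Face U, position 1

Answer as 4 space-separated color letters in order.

Answer: W W R R

Derivation:
After move 1 (U): U=WWWW F=RRGG R=BBRR B=OOBB L=GGOO
After move 2 (R): R=RBRB U=WRWG F=RYGY D=YBYO B=WOWB
After move 3 (F): F=GRYY U=WROG R=WBGB D=RRYO L=GYOB
After move 4 (F): F=YGYR U=WRBY R=OBGB D=GWYO L=GROR
Query 1: D[1] = W
Query 2: U[0] = W
Query 3: L[3] = R
Query 4: U[1] = R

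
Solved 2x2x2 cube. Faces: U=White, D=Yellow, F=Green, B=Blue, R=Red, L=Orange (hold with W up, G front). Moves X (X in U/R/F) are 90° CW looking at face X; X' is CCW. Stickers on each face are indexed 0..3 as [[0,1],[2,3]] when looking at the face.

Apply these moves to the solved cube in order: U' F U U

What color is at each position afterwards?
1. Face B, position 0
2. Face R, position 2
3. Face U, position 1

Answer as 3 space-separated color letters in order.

After move 1 (U'): U=WWWW F=OOGG R=GGRR B=RRBB L=BBOO
After move 2 (F): F=GOGO U=WWOB R=WGWR D=RGYY L=BYOY
After move 3 (U): U=OWBW F=WGGO R=RRWR B=BYBB L=GOOY
After move 4 (U): U=BOWW F=RRGO R=BYWR B=GOBB L=WGOY
Query 1: B[0] = G
Query 2: R[2] = W
Query 3: U[1] = O

Answer: G W O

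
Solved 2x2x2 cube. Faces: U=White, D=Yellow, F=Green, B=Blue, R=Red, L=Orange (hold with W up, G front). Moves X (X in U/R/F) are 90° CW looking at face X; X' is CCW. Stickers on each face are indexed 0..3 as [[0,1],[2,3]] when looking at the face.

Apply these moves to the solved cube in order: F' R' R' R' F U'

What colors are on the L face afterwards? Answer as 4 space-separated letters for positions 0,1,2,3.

After move 1 (F'): F=GGGG U=WWRR R=YRYR D=OOYY L=OWOW
After move 2 (R'): R=RRYY U=WBRB F=GWGR D=OGYG B=YBOB
After move 3 (R'): R=RYRY U=WORY F=GBGB D=OWYR B=GBGB
After move 4 (R'): R=YYRR U=WGRG F=GOGY D=OBYB B=RBWB
After move 5 (F): F=GGYO U=WGWW R=RYGR D=RYYB L=OOOB
After move 6 (U'): U=GWWW F=OOYO R=GGGR B=RYWB L=RBOB
Query: L face = RBOB

Answer: R B O B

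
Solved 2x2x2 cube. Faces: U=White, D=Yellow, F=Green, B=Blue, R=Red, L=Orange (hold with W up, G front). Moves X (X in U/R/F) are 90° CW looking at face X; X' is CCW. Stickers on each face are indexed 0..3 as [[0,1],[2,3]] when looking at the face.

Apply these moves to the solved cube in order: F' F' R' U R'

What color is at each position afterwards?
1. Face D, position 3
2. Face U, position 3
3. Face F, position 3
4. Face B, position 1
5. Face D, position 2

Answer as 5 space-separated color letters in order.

After move 1 (F'): F=GGGG U=WWRR R=YRYR D=OOYY L=OWOW
After move 2 (F'): F=GGGG U=WWYY R=OROR D=WWYY L=OROR
After move 3 (R'): R=RROO U=WBYB F=GWGY D=WGYG B=YBWB
After move 4 (U): U=YWBB F=RRGY R=YBOO B=ORWB L=GWOR
After move 5 (R'): R=BOYO U=YWBO F=RWGB D=WRYY B=GRGB
Query 1: D[3] = Y
Query 2: U[3] = O
Query 3: F[3] = B
Query 4: B[1] = R
Query 5: D[2] = Y

Answer: Y O B R Y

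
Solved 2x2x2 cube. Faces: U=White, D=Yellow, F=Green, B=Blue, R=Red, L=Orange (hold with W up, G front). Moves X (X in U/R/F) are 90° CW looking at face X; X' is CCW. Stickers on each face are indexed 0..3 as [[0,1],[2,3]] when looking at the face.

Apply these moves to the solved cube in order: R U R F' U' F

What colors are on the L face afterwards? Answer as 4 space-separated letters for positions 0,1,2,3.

After move 1 (R): R=RRRR U=WGWG F=GYGY D=YBYB B=WBWB
After move 2 (U): U=WWGG F=RRGY R=WBRR B=OOWB L=GYOO
After move 3 (R): R=RWRB U=WRGY F=RBGB D=YWYO B=GOWB
After move 4 (F'): F=BBRG U=WRRR R=WWYB D=YOYO L=GYOG
After move 5 (U'): U=RRWR F=GYRG R=BBYB B=WWWB L=GOOG
After move 6 (F): F=RGGY U=RRGO R=WBRB D=YBYO L=GYOO
Query: L face = GYOO

Answer: G Y O O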